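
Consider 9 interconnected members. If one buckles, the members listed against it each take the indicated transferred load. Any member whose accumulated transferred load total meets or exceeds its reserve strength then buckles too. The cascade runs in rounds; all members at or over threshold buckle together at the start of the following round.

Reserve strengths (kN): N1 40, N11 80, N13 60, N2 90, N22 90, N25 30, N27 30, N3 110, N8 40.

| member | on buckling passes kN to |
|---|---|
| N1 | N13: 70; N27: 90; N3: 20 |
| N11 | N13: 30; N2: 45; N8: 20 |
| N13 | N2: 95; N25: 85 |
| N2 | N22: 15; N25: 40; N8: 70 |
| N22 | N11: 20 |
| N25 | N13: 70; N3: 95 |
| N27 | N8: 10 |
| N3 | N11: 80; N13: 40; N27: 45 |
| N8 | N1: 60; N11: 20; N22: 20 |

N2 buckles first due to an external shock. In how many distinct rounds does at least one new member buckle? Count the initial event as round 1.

5

Round 1 — N2 buckles (initial).
  N22: +15 → 15 < 90
  N25: +40 → 40 ≥ 30
  N8: +70 → 70 ≥ 40
Round 2 — N25, N8 buckle.
  N1: +60 → 60 ≥ 40
  N11: +20 → 20 < 80
  N13: +70 → 70 ≥ 60
  N22: +20 → 35 < 90
  N3: +95 → 95 < 110
Round 3 — N1, N13 buckle.
  N27: +90 → 90 ≥ 30
  N3: +20 → 115 ≥ 110
Round 4 — N27, N3 buckle.
  N11: +80 → 100 ≥ 80
Round 5 — N11 buckles.
No further bucklings.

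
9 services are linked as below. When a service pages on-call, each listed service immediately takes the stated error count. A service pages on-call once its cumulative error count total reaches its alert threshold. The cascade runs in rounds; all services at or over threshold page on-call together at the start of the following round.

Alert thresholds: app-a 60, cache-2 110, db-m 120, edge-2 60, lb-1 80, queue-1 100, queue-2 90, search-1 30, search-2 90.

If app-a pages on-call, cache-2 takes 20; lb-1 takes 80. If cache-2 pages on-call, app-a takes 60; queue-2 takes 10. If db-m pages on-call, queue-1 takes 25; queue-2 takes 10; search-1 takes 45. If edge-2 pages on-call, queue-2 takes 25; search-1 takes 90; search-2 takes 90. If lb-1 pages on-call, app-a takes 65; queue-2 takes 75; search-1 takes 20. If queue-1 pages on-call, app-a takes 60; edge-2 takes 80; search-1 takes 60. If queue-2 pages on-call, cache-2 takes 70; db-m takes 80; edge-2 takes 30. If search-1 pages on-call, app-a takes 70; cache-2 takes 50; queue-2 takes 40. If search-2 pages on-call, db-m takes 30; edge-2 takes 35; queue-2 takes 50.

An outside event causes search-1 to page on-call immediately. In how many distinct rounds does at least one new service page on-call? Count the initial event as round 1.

Round 1 — search-1 pages on-call (initial).
  app-a: +70 → 70 ≥ 60
  cache-2: +50 → 50 < 110
  queue-2: +40 → 40 < 90
Round 2 — app-a pages on-call.
  cache-2: +20 → 70 < 110
  lb-1: +80 → 80 ≥ 80
Round 3 — lb-1 pages on-call.
  queue-2: +75 → 115 ≥ 90
Round 4 — queue-2 pages on-call.
  cache-2: +70 → 140 ≥ 110
  db-m: +80 → 80 < 120
  edge-2: +30 → 30 < 60
Round 5 — cache-2 pages on-call.
No further pages.

5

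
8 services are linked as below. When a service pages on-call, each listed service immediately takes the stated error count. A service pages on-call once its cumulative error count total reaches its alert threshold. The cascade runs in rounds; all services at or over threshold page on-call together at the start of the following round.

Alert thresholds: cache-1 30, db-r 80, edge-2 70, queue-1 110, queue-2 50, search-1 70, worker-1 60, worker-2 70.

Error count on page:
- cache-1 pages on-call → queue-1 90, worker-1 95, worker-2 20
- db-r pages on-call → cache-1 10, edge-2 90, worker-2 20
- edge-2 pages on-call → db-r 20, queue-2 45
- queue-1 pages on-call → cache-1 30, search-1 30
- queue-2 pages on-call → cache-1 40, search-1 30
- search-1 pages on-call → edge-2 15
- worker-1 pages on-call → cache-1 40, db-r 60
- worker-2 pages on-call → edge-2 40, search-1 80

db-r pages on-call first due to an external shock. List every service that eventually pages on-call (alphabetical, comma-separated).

db-r, edge-2

Round 1 — db-r pages on-call (initial).
  cache-1: +10 → 10 < 30
  edge-2: +90 → 90 ≥ 70
  worker-2: +20 → 20 < 70
Round 2 — edge-2 pages on-call.
  queue-2: +45 → 45 < 50
No further pages.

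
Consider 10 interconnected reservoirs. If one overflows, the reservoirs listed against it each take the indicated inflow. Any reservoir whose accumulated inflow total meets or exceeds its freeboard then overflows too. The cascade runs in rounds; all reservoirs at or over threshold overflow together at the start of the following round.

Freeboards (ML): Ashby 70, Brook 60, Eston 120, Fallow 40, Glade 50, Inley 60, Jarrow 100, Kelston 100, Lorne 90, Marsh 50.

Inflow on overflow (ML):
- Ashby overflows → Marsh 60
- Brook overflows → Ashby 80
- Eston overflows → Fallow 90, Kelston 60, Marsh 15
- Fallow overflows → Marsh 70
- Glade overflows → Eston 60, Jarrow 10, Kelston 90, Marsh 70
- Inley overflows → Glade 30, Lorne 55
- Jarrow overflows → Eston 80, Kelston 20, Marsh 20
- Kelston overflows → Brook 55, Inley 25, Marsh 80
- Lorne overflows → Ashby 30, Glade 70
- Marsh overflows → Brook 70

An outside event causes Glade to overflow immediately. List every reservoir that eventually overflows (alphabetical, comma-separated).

Ashby, Brook, Glade, Marsh

Round 1 — Glade overflows (initial).
  Eston: +60 → 60 < 120
  Jarrow: +10 → 10 < 100
  Kelston: +90 → 90 < 100
  Marsh: +70 → 70 ≥ 50
Round 2 — Marsh overflows.
  Brook: +70 → 70 ≥ 60
Round 3 — Brook overflows.
  Ashby: +80 → 80 ≥ 70
Round 4 — Ashby overflows.
No further overflows.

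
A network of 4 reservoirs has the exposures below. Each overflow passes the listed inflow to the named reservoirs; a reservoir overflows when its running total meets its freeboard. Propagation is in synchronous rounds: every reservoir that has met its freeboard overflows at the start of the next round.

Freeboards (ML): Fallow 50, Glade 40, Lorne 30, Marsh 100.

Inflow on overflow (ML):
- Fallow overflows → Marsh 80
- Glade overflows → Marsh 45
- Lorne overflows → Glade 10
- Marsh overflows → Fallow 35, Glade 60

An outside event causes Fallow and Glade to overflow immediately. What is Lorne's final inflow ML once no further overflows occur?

Round 1 — Fallow, Glade overflow (initial).
  Marsh: +80+45 → 125 ≥ 100
Round 2 — Marsh overflows.
No further overflows.

0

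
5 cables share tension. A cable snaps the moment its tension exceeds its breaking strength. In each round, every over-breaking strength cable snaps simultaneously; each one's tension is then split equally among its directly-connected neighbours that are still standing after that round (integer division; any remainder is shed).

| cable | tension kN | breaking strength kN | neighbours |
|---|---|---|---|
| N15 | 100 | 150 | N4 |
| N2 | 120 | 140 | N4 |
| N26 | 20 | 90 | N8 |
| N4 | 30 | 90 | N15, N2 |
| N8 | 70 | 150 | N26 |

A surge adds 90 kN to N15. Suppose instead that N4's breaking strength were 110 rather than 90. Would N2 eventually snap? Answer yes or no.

yes

With N4's breaking strength at 110:
Round 1 — N15 at 190 > 150. N15 snaps.
  N15 sheds 190 kN to N4: 190 each.
    N4: 30+190 = 220 > 110
Round 2 — N4 snaps.
  N4 sheds 220 kN to N2: 220 each.
    N2: 120+220 = 340 > 140
Round 3 — N2 snaps.
  N2 sheds 340 kN: no online neighbours, lost.
No further breaks.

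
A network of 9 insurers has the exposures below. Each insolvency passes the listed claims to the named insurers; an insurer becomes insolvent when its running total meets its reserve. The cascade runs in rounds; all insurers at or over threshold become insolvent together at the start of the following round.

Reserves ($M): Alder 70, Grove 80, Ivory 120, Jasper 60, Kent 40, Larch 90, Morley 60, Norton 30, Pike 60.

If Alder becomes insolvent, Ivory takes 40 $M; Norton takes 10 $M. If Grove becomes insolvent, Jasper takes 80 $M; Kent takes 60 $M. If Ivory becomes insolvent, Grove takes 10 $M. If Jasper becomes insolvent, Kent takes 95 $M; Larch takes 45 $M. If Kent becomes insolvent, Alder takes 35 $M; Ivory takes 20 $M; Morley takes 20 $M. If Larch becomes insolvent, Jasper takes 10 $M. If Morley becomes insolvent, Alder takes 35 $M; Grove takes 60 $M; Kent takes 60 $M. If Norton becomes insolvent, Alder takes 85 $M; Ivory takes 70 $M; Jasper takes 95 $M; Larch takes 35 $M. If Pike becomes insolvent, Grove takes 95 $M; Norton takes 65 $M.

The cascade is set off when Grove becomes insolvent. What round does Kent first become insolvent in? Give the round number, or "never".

Round 1 — Grove becomes insolvent (initial).
  Jasper: +80 → 80 ≥ 60
  Kent: +60 → 60 ≥ 40
Round 2 — Jasper, Kent become insolvent.
  Alder: +35 → 35 < 70
  Ivory: +20 → 20 < 120
  Larch: +45 → 45 < 90
  Morley: +20 → 20 < 60
No further insolvencies.

2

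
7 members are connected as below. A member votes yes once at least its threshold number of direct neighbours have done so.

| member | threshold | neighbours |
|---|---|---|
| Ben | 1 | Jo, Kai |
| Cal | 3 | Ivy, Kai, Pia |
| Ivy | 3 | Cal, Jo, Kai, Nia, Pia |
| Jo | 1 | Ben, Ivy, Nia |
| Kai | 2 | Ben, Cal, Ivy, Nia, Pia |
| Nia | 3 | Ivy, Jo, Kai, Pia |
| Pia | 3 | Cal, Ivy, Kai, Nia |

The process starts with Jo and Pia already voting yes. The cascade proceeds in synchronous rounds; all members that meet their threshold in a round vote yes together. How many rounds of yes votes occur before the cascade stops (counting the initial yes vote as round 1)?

5

Round 1 — Jo, Pia vote yes (initial).
Round 2 — checking thresholds:
  Ben: 1 of 2 neighbours ≥ 1, votes yes.
  Cal: 1 of 3 neighbours < 3, not yet.
  Ivy: 2 of 5 neighbours < 3, not yet.
  Kai: 1 of 5 neighbours < 2, not yet.
  Nia: 2 of 4 neighbours < 3, not yet.
Round 3 — checking thresholds:
  Cal: 1 of 3 neighbours < 3, not yet.
  Ivy: 2 of 5 neighbours < 3, not yet.
  Kai: 2 of 5 neighbours ≥ 2, votes yes.
  Nia: 2 of 4 neighbours < 3, not yet.
Round 4 — checking thresholds:
  Cal: 2 of 3 neighbours < 3, not yet.
  Ivy: 3 of 5 neighbours ≥ 3, votes yes.
  Nia: 3 of 4 neighbours ≥ 3, votes yes.
Round 5 — checking thresholds:
  Cal: 3 of 3 neighbours ≥ 3, votes yes.
Round 6 — no new yes votes; cascade stops.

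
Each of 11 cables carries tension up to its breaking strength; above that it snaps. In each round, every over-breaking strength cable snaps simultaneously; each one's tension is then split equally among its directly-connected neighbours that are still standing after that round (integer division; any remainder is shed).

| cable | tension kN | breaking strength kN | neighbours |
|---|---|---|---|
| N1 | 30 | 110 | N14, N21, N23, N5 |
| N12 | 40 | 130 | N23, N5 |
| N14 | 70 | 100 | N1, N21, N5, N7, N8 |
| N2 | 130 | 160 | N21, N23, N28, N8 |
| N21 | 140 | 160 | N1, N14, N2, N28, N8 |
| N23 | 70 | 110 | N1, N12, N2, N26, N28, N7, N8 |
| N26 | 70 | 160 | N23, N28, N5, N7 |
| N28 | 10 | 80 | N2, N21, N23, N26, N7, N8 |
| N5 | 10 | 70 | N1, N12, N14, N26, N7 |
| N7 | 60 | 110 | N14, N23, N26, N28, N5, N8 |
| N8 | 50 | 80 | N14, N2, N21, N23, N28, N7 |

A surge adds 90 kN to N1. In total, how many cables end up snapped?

Round 1 — N1 at 120 > 110. N1 snaps.
  N1 sheds 120 kN to N14, N21, N23, N5: 30 each.
    N14: 70+30 = 100 ≤ 100
    N21: 140+30 = 170 > 160
    N23: 70+30 = 100 ≤ 110
    N5: 10+30 = 40 ≤ 70
Round 2 — N21 snaps.
  N21 sheds 170 kN to N14, N2, N28, N8: 42 each (2 lost).
    N14: 100+42 = 142 > 100
    N2: 130+42 = 172 > 160
    N28: 10+42 = 52 ≤ 80
    N8: 50+42 = 92 > 80
Round 3 — N14, N2, N8 snap.
  N14 sheds 142 kN to N5, N7: 71 each.
    N5: 40+71 = 111 > 70
    N7: 60+71 = 131 > 110
  N2 sheds 172 kN to N23, N28: 86 each.
    N23: 100+86 = 186 > 110
    N28: 52+86 = 138 > 80
  N8 sheds 92 kN to N23, N28, N7: 30 each (2 lost).
    N23: 186+30 = 216 > 110
    N28: 138+30 = 168 > 80
    N7: 131+30 = 161 > 110
Round 4 — N23, N28, N5, N7 snap.
  N23 sheds 216 kN to N12, N26: 108 each.
    N12: 40+108 = 148 > 130
    N26: 70+108 = 178 > 160
  N28 sheds 168 kN to N26: 168 each.
    N26: 178+168 = 346 > 160
  N5 sheds 111 kN to N12, N26: 55 each (1 lost).
    N12: 148+55 = 203 > 130
    N26: 346+55 = 401 > 160
  N7 sheds 161 kN to N26: 161 each.
    N26: 401+161 = 562 > 160
Round 5 — N12, N26 snap.
  N12 sheds 203 kN: no online neighbours, lost.
  N26 sheds 562 kN: no online neighbours, lost.
No further breaks.

11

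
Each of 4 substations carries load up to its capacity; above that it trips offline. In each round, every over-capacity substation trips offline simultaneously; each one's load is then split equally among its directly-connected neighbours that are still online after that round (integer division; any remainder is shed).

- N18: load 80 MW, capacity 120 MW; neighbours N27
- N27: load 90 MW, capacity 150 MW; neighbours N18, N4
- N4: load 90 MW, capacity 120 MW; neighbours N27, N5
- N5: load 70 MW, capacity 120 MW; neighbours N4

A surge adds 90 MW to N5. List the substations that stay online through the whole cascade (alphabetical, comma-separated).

Round 1 — N5 at 160 > 120. N5 trips offline.
  N5 sheds 160 MW to N4: 160 each.
    N4: 90+160 = 250 > 120
Round 2 — N4 trips offline.
  N4 sheds 250 MW to N27: 250 each.
    N27: 90+250 = 340 > 150
Round 3 — N27 trips offline.
  N27 sheds 340 MW to N18: 340 each.
    N18: 80+340 = 420 > 120
Round 4 — N18 trips offline.
  N18 sheds 420 MW: no online neighbours, lost.
No further trips.

none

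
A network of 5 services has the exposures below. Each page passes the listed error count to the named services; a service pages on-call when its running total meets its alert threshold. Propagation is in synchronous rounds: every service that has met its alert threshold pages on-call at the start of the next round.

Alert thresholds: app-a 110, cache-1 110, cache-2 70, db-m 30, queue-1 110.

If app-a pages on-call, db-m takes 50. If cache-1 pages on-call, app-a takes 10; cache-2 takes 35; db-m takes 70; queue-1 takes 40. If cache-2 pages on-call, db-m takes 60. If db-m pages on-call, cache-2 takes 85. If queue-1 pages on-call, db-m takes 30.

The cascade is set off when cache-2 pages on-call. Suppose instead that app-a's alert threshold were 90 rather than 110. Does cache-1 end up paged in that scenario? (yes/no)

With app-a's alert threshold at 90:
Round 1 — cache-2 pages on-call (initial).
  db-m: +60 → 60 ≥ 30
Round 2 — db-m pages on-call.
No further pages.

no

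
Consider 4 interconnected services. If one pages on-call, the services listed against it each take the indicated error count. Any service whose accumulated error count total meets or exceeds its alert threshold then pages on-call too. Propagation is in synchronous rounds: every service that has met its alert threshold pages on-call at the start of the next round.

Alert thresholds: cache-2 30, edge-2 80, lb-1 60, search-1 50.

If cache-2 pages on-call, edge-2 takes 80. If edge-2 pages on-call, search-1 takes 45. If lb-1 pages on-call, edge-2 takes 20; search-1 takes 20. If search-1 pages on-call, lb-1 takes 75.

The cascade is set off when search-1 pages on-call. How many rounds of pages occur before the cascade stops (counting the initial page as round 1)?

2

Round 1 — search-1 pages on-call (initial).
  lb-1: +75 → 75 ≥ 60
Round 2 — lb-1 pages on-call.
  edge-2: +20 → 20 < 80
No further pages.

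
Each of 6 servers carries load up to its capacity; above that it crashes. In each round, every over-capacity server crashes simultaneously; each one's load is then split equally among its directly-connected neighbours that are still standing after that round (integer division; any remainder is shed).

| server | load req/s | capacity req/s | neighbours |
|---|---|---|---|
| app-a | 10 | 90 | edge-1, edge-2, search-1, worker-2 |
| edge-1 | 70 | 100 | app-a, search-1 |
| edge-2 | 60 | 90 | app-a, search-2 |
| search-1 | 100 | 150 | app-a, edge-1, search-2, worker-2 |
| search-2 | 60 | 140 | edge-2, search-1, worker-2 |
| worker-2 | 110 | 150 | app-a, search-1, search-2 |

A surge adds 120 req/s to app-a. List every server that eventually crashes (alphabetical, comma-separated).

app-a, edge-1, edge-2, search-1, search-2, worker-2

Round 1 — app-a at 130 > 90. app-a crashes.
  app-a sheds 130 req/s to edge-1, edge-2, search-1, worker-2: 32 each (2 lost).
    edge-1: 70+32 = 102 > 100
    edge-2: 60+32 = 92 > 90
    search-1: 100+32 = 132 ≤ 150
    worker-2: 110+32 = 142 ≤ 150
Round 2 — edge-1, edge-2 crash.
  edge-1 sheds 102 req/s to search-1: 102 each.
    search-1: 132+102 = 234 > 150
  edge-2 sheds 92 req/s to search-2: 92 each.
    search-2: 60+92 = 152 > 140
Round 3 — search-1, search-2 crash.
  search-1 sheds 234 req/s to worker-2: 234 each.
    worker-2: 142+234 = 376 > 150
  search-2 sheds 152 req/s to worker-2: 152 each.
    worker-2: 376+152 = 528 > 150
Round 4 — worker-2 crashes.
  worker-2 sheds 528 req/s: no online neighbours, lost.
No further crashes.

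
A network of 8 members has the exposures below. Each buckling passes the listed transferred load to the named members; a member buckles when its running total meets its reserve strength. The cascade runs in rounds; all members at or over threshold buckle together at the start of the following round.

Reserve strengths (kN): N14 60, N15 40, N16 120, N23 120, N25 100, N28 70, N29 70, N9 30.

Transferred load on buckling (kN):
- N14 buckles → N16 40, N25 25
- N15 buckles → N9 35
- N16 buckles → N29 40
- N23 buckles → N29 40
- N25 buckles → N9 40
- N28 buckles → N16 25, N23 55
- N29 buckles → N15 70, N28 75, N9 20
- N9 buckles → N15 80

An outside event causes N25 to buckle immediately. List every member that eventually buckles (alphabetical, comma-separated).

Round 1 — N25 buckles (initial).
  N9: +40 → 40 ≥ 30
Round 2 — N9 buckles.
  N15: +80 → 80 ≥ 40
Round 3 — N15 buckles.
No further bucklings.

N15, N25, N9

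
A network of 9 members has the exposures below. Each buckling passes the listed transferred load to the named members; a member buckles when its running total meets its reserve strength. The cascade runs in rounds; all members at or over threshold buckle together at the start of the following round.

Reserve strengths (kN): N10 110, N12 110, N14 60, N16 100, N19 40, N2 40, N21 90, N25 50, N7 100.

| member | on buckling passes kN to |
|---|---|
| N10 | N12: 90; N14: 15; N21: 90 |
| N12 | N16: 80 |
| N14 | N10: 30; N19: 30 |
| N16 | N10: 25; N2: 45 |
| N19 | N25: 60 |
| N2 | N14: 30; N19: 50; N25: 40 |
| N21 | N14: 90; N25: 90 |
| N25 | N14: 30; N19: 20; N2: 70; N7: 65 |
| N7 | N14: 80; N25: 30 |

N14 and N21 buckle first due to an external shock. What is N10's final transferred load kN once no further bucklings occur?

Round 1 — N14, N21 buckle (initial).
  N10: +30 → 30 < 110
  N19: +30 → 30 < 40
  N25: +90 → 90 ≥ 50
Round 2 — N25 buckles.
  N19: +20 → 50 ≥ 40
  N2: +70 → 70 ≥ 40
  N7: +65 → 65 < 100
Round 3 — N19, N2 buckle.
No further bucklings.

30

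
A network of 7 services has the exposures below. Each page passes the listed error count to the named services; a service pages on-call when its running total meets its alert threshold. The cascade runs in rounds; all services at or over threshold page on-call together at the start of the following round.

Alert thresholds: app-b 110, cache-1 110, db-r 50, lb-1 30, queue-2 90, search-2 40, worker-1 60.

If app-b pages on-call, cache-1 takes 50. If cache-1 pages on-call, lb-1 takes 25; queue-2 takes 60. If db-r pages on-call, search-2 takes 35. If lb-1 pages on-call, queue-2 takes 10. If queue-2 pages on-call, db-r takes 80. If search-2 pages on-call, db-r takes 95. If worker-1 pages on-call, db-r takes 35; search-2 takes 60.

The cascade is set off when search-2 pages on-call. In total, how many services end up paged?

Round 1 — search-2 pages on-call (initial).
  db-r: +95 → 95 ≥ 50
Round 2 — db-r pages on-call.
No further pages.

2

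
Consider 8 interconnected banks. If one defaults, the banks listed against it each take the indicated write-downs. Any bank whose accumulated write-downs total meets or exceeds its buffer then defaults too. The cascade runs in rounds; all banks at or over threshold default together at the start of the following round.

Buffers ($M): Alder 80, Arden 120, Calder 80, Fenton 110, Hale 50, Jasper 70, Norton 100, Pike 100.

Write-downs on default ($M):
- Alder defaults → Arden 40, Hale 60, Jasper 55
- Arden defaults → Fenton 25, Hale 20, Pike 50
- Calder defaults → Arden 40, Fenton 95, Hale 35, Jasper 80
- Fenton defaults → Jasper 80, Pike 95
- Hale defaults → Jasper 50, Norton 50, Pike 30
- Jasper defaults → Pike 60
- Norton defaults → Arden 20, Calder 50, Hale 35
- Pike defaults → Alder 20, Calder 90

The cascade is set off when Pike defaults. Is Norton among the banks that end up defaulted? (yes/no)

Round 1 — Pike defaults (initial).
  Alder: +20 → 20 < 80
  Calder: +90 → 90 ≥ 80
Round 2 — Calder defaults.
  Arden: +40 → 40 < 120
  Fenton: +95 → 95 < 110
  Hale: +35 → 35 < 50
  Jasper: +80 → 80 ≥ 70
Round 3 — Jasper defaults.
No further defaults.

no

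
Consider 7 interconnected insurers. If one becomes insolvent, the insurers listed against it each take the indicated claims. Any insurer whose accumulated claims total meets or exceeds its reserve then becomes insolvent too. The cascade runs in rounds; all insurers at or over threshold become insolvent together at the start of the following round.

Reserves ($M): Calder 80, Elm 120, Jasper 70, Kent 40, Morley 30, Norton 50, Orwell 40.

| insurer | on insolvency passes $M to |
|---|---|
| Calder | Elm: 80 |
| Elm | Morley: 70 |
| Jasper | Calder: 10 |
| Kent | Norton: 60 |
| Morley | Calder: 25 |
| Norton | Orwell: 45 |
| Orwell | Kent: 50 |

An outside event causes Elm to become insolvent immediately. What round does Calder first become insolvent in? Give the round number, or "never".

never

Round 1 — Elm becomes insolvent (initial).
  Morley: +70 → 70 ≥ 30
Round 2 — Morley becomes insolvent.
  Calder: +25 → 25 < 80
No further insolvencies.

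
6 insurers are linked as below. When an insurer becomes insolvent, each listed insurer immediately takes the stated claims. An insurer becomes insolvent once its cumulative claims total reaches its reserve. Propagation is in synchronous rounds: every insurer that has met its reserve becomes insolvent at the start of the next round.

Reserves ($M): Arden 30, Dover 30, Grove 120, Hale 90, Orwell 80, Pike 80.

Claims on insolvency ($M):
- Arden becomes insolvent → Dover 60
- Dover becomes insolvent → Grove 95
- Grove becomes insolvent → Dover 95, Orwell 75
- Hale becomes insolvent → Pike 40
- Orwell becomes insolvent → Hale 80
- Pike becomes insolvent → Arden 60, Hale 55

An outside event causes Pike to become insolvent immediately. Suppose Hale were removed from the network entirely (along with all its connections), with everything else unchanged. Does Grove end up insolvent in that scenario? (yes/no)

With Hale removed:
Round 1 — Pike becomes insolvent (initial).
  Arden: +60 → 60 ≥ 30
Round 2 — Arden becomes insolvent.
  Dover: +60 → 60 ≥ 30
Round 3 — Dover becomes insolvent.
  Grove: +95 → 95 < 120
No further insolvencies.

no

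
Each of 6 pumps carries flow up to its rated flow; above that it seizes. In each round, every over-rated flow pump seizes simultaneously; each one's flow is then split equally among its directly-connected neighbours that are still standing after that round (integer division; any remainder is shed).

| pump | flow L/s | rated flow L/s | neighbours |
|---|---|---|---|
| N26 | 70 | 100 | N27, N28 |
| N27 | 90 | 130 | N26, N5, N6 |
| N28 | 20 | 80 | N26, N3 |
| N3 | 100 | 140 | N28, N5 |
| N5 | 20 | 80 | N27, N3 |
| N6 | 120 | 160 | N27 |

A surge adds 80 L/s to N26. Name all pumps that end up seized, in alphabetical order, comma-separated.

Round 1 — N26 at 150 > 100. N26 seizes.
  N26 sheds 150 L/s to N27, N28: 75 each.
    N27: 90+75 = 165 > 130
    N28: 20+75 = 95 > 80
Round 2 — N27, N28 seize.
  N27 sheds 165 L/s to N5, N6: 82 each (1 lost).
    N5: 20+82 = 102 > 80
    N6: 120+82 = 202 > 160
  N28 sheds 95 L/s to N3: 95 each.
    N3: 100+95 = 195 > 140
Round 3 — N3, N5, N6 seize.
  N3 sheds 195 L/s: no online neighbours, lost.
  N5 sheds 102 L/s: no online neighbours, lost.
  N6 sheds 202 L/s: no online neighbours, lost.
No further seizures.

N26, N27, N28, N3, N5, N6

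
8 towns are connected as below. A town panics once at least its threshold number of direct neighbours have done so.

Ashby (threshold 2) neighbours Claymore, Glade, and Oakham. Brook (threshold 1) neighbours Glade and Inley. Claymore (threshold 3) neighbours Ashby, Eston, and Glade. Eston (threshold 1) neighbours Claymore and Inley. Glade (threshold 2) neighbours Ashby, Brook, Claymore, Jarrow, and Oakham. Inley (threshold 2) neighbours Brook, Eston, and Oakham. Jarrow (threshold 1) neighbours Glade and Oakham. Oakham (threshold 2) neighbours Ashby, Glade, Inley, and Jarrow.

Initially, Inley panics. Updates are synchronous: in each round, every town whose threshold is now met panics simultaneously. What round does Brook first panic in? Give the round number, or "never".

Round 1 — Inley panics (initial).
Round 2 — checking thresholds:
  Brook: 1 of 2 neighbours ≥ 1, panics.
  Eston: 1 of 2 neighbours ≥ 1, panics.
  Oakham: 1 of 4 neighbours < 2, below threshold.
Round 3 — no new panics; cascade stops.

2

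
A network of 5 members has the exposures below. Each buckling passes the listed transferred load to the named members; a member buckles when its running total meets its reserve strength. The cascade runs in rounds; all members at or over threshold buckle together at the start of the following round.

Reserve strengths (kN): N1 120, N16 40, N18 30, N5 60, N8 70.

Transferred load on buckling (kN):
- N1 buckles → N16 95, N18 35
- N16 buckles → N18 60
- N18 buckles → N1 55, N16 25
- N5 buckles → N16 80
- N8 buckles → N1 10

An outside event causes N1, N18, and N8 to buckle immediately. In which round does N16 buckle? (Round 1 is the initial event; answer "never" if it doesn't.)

Round 1 — N1, N18, N8 buckle (initial).
  N16: +95+25 → 120 ≥ 40
Round 2 — N16 buckles.
No further bucklings.

2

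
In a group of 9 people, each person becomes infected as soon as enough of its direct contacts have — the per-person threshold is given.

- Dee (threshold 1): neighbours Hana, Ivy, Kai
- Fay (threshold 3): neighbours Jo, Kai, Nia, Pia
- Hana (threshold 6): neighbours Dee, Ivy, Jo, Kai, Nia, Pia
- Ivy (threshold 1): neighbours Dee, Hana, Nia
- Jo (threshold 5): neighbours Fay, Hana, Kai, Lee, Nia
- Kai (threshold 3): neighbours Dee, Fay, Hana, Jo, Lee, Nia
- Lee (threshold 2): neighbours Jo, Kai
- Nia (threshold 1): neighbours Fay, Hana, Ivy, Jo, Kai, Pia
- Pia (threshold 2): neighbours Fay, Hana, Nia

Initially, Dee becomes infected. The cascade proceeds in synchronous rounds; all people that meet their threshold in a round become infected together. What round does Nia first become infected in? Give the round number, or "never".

Round 1 — Dee becomes infected (initial).
Round 2 — checking thresholds:
  Hana: 1 of 6 neighbours < 6, not yet.
  Ivy: 1 of 3 neighbours ≥ 1, becomes infected.
  Kai: 1 of 6 neighbours < 3, not yet.
Round 3 — checking thresholds:
  Hana: 2 of 6 neighbours < 6, not yet.
  Kai: 1 of 6 neighbours < 3, not yet.
  Nia: 1 of 6 neighbours ≥ 1, becomes infected.
Round 4 — no new infections; cascade stops.

3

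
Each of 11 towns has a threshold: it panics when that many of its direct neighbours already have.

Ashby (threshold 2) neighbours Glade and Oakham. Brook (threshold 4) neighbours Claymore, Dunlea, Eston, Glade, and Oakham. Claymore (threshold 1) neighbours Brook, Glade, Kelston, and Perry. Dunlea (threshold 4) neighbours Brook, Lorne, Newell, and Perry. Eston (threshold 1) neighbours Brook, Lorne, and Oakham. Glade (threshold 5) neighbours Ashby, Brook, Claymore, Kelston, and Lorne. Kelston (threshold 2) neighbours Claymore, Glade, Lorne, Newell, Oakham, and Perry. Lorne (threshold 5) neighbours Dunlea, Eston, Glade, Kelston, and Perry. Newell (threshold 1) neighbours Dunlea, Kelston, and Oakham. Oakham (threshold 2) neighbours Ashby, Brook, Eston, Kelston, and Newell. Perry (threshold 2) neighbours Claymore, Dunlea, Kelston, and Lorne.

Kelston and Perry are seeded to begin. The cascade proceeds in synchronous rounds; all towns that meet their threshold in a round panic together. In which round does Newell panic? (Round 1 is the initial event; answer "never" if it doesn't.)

Round 1 — Kelston, Perry panic (initial).
Round 2 — checking thresholds:
  Claymore: 2 of 4 neighbours ≥ 1, panics.
  Dunlea: 1 of 4 neighbours < 4, not yet.
  Glade: 1 of 5 neighbours < 5, not yet.
  Lorne: 2 of 5 neighbours < 5, not yet.
  Newell: 1 of 3 neighbours ≥ 1, panics.
  Oakham: 1 of 5 neighbours < 2, not yet.
Round 3 — checking thresholds:
  Brook: 1 of 5 neighbours < 4, not yet.
  Dunlea: 2 of 4 neighbours < 4, not yet.
  Glade: 2 of 5 neighbours < 5, not yet.
  Lorne: 2 of 5 neighbours < 5, not yet.
  Oakham: 2 of 5 neighbours ≥ 2, panics.
Round 4 — checking thresholds:
  Ashby: 1 of 2 neighbours < 2, not yet.
  Brook: 2 of 5 neighbours < 4, not yet.
  Dunlea: 2 of 4 neighbours < 4, not yet.
  Eston: 1 of 3 neighbours ≥ 1, panics.
  Glade: 2 of 5 neighbours < 5, not yet.
  Lorne: 2 of 5 neighbours < 5, not yet.
Round 5 — no new panics; cascade stops.

2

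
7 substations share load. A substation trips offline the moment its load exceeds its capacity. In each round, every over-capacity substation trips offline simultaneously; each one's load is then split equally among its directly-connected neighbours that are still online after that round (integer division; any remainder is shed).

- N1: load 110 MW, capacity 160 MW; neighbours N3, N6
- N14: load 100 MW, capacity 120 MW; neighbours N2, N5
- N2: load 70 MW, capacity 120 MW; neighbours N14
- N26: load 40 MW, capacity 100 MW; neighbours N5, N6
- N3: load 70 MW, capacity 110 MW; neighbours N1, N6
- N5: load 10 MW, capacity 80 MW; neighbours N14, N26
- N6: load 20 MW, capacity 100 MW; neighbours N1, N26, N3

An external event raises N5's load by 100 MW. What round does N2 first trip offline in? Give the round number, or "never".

Round 1 — N5 at 110 > 80. N5 trips offline.
  N5 sheds 110 MW to N14, N26: 55 each.
    N14: 100+55 = 155 > 120
    N26: 40+55 = 95 ≤ 100
Round 2 — N14 trips offline.
  N14 sheds 155 MW to N2: 155 each.
    N2: 70+155 = 225 > 120
Round 3 — N2 trips offline.
  N2 sheds 225 MW: no online neighbours, lost.
No further trips.

3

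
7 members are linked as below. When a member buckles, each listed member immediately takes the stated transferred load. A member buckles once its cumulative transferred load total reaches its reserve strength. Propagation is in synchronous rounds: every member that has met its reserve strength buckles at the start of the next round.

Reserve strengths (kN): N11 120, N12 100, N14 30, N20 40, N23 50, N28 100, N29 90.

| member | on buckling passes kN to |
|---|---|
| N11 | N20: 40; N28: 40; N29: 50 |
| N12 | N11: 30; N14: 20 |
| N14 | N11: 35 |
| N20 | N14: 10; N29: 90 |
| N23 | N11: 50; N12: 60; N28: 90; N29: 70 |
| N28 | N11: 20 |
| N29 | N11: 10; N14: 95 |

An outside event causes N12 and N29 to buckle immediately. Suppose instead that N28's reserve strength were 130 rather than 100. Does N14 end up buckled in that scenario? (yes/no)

yes

With N28's reserve strength at 130:
Round 1 — N12, N29 buckle (initial).
  N11: +30+10 → 40 < 120
  N14: +20+95 → 115 ≥ 30
Round 2 — N14 buckles.
  N11: +35 → 75 < 120
No further bucklings.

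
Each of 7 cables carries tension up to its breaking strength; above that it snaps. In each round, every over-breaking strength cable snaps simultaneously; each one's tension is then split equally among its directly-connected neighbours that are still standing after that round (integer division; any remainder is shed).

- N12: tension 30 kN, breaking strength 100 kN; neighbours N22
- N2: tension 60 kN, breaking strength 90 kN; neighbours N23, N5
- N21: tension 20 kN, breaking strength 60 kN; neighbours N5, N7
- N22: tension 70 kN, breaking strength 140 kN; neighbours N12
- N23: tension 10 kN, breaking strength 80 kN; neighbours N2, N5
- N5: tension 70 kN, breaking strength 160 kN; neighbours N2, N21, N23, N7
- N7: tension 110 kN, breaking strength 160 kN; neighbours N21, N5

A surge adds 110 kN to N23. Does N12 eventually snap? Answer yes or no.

no

Round 1 — N23 at 120 > 80. N23 snaps.
  N23 sheds 120 kN to N2, N5: 60 each.
    N2: 60+60 = 120 > 90
    N5: 70+60 = 130 ≤ 160
Round 2 — N2 snaps.
  N2 sheds 120 kN to N5: 120 each.
    N5: 130+120 = 250 > 160
Round 3 — N5 snaps.
  N5 sheds 250 kN to N21, N7: 125 each.
    N21: 20+125 = 145 > 60
    N7: 110+125 = 235 > 160
Round 4 — N21, N7 snap.
  N21 sheds 145 kN: no online neighbours, lost.
  N7 sheds 235 kN: no online neighbours, lost.
No further breaks.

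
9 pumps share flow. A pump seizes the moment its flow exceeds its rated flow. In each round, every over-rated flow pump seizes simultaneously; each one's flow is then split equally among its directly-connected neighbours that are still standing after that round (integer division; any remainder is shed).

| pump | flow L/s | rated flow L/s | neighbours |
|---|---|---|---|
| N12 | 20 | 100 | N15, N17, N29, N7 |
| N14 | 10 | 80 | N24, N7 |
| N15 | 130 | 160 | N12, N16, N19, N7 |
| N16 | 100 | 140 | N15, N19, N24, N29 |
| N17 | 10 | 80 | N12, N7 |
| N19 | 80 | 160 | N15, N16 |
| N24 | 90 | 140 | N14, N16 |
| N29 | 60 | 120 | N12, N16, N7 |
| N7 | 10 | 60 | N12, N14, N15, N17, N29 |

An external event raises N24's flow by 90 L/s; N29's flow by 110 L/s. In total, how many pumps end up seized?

9

Round 1 — N24 at 180 > 140; N29 at 170 > 120. N24, N29 seize.
  N24 sheds 180 L/s to N14, N16: 90 each.
    N14: 10+90 = 100 > 80
    N16: 100+90 = 190 > 140
  N29 sheds 170 L/s to N12, N16, N7: 56 each (2 lost).
    N12: 20+56 = 76 ≤ 100
    N16: 190+56 = 246 > 140
    N7: 10+56 = 66 > 60
Round 2 — N14, N16, N7 seize.
  N14 sheds 100 L/s: no online neighbours, lost.
  N16 sheds 246 L/s to N15, N19: 123 each.
    N15: 130+123 = 253 > 160
    N19: 80+123 = 203 > 160
  N7 sheds 66 L/s to N12, N15, N17: 22 each.
    N12: 76+22 = 98 ≤ 100
    N15: 253+22 = 275 > 160
    N17: 10+22 = 32 ≤ 80
Round 3 — N15, N19 seize.
  N15 sheds 275 L/s to N12: 275 each.
    N12: 98+275 = 373 > 100
  N19 sheds 203 L/s: no online neighbours, lost.
Round 4 — N12 seizes.
  N12 sheds 373 L/s to N17: 373 each.
    N17: 32+373 = 405 > 80
Round 5 — N17 seizes.
  N17 sheds 405 L/s: no online neighbours, lost.
No further seizures.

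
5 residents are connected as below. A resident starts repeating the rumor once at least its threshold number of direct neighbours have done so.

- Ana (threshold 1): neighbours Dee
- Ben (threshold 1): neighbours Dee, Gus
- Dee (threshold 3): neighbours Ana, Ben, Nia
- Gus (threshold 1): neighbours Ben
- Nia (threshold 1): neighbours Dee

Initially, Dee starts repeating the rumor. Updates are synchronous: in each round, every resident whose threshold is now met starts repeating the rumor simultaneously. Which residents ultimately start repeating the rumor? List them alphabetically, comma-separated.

Round 1 — Dee starts repeating the rumor (initial).
Round 2 — checking thresholds:
  Ana: 1 of 1 neighbours ≥ 1, starts repeating the rumor.
  Ben: 1 of 2 neighbours ≥ 1, starts repeating the rumor.
  Nia: 1 of 1 neighbours ≥ 1, starts repeating the rumor.
Round 3 — checking thresholds:
  Gus: 1 of 1 neighbours ≥ 1, starts repeating the rumor.
Round 4 — no new spreads; cascade stops.

Ana, Ben, Dee, Gus, Nia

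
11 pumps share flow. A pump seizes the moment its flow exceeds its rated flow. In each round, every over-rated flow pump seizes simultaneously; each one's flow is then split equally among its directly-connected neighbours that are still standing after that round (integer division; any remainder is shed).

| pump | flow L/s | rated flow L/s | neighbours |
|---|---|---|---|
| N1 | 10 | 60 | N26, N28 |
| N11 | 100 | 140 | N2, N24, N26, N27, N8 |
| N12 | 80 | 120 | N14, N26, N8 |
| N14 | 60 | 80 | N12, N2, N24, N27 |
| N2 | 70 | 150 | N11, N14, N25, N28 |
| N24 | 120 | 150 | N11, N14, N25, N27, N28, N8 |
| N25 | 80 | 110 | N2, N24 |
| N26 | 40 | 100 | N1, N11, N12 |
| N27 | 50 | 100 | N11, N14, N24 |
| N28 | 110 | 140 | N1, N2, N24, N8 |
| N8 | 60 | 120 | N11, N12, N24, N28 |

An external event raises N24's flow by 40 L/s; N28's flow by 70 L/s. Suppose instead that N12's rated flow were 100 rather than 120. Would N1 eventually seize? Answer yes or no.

With N12's rated flow at 100:
Round 1 — N24 at 160 > 150; N28 at 180 > 140. N24, N28 seize.
  N24 sheds 160 L/s to N11, N14, N25, N27, N8: 32 each.
    N11: 100+32 = 132 ≤ 140
    N14: 60+32 = 92 > 80
    N25: 80+32 = 112 > 110
    N27: 50+32 = 82 ≤ 100
    N8: 60+32 = 92 ≤ 120
  N28 sheds 180 L/s to N1, N2, N8: 60 each.
    N1: 10+60 = 70 > 60
    N2: 70+60 = 130 ≤ 150
    N8: 92+60 = 152 > 120
Round 2 — N1, N14, N25, N8 seize.
  N1 sheds 70 L/s to N26: 70 each.
    N26: 40+70 = 110 > 100
  N14 sheds 92 L/s to N12, N2, N27: 30 each (2 lost).
    N12: 80+30 = 110 > 100
    N2: 130+30 = 160 > 150
    N27: 82+30 = 112 > 100
  N25 sheds 112 L/s to N2: 112 each.
    N2: 160+112 = 272 > 150
  N8 sheds 152 L/s to N11, N12: 76 each.
    N11: 132+76 = 208 > 140
    N12: 110+76 = 186 > 100
Round 3 — N11, N12, N2, N26, N27 seize.
  N11 sheds 208 L/s: no online neighbours, lost.
  N12 sheds 186 L/s: no online neighbours, lost.
  N2 sheds 272 L/s: no online neighbours, lost.
  N26 sheds 110 L/s: no online neighbours, lost.
  N27 sheds 112 L/s: no online neighbours, lost.
No further seizures.

yes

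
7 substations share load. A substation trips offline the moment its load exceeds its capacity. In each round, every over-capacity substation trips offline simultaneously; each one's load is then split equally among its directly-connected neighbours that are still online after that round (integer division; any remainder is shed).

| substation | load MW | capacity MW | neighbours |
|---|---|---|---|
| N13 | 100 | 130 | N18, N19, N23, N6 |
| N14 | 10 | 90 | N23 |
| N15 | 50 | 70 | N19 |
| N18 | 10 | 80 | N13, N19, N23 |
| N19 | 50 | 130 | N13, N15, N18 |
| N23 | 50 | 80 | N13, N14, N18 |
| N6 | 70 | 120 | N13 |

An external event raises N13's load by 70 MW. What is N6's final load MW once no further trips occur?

Round 1 — N13 at 170 > 130. N13 trips offline.
  N13 sheds 170 MW to N18, N19, N23, N6: 42 each (2 lost).
    N18: 10+42 = 52 ≤ 80
    N19: 50+42 = 92 ≤ 130
    N23: 50+42 = 92 > 80
    N6: 70+42 = 112 ≤ 120
Round 2 — N23 trips offline.
  N23 sheds 92 MW to N14, N18: 46 each.
    N14: 10+46 = 56 ≤ 90
    N18: 52+46 = 98 > 80
Round 3 — N18 trips offline.
  N18 sheds 98 MW to N19: 98 each.
    N19: 92+98 = 190 > 130
Round 4 — N19 trips offline.
  N19 sheds 190 MW to N15: 190 each.
    N15: 50+190 = 240 > 70
Round 5 — N15 trips offline.
  N15 sheds 240 MW: no online neighbours, lost.
No further trips.

112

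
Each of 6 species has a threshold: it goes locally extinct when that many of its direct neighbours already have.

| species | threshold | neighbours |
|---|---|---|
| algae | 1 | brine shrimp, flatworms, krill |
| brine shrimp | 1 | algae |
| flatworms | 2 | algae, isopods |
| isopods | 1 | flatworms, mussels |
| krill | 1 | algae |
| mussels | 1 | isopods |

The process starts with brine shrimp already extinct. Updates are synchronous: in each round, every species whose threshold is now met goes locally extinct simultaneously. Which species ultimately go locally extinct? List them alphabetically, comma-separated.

algae, brine shrimp, krill

Round 1 — brine shrimp goes locally extinct (initial).
Round 2 — checking thresholds:
  algae: 1 of 3 neighbours ≥ 1, goes locally extinct.
Round 3 — checking thresholds:
  flatworms: 1 of 2 neighbours < 2, holds.
  krill: 1 of 1 neighbours ≥ 1, goes locally extinct.
Round 4 — no new extinctions; cascade stops.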